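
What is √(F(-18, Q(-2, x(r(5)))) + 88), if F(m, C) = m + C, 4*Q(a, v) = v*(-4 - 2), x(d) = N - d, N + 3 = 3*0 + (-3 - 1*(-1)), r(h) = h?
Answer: √85 ≈ 9.2195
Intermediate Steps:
N = -5 (N = -3 + (3*0 + (-3 - 1*(-1))) = -3 + (0 + (-3 + 1)) = -3 + (0 - 2) = -3 - 2 = -5)
x(d) = -5 - d
Q(a, v) = -3*v/2 (Q(a, v) = (v*(-4 - 2))/4 = (v*(-6))/4 = (-6*v)/4 = -3*v/2)
F(m, C) = C + m
√(F(-18, Q(-2, x(r(5)))) + 88) = √((-3*(-5 - 1*5)/2 - 18) + 88) = √((-3*(-5 - 5)/2 - 18) + 88) = √((-3/2*(-10) - 18) + 88) = √((15 - 18) + 88) = √(-3 + 88) = √85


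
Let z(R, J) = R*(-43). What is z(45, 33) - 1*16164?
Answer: -18099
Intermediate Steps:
z(R, J) = -43*R
z(45, 33) - 1*16164 = -43*45 - 1*16164 = -1935 - 16164 = -18099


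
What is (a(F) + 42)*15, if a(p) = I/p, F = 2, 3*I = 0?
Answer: 630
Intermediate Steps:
I = 0 (I = (⅓)*0 = 0)
a(p) = 0 (a(p) = 0/p = 0)
(a(F) + 42)*15 = (0 + 42)*15 = 42*15 = 630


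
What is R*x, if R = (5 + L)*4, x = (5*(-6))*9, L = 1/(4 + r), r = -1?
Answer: -5760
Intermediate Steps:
L = ⅓ (L = 1/(4 - 1) = 1/3 = ⅓ ≈ 0.33333)
x = -270 (x = -30*9 = -270)
R = 64/3 (R = (5 + ⅓)*4 = (16/3)*4 = 64/3 ≈ 21.333)
R*x = (64/3)*(-270) = -5760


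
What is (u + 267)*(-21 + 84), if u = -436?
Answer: -10647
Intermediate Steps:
(u + 267)*(-21 + 84) = (-436 + 267)*(-21 + 84) = -169*63 = -10647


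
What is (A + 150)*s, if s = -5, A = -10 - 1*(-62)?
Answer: -1010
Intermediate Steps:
A = 52 (A = -10 + 62 = 52)
(A + 150)*s = (52 + 150)*(-5) = 202*(-5) = -1010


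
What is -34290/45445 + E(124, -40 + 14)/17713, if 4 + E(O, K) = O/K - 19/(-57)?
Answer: -4740544687/6278744823 ≈ -0.75501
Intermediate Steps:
E(O, K) = -11/3 + O/K (E(O, K) = -4 + (O/K - 19/(-57)) = -4 + (O/K - 19*(-1/57)) = -4 + (O/K + 1/3) = -4 + (1/3 + O/K) = -11/3 + O/K)
-34290/45445 + E(124, -40 + 14)/17713 = -34290/45445 + (-11/3 + 124/(-40 + 14))/17713 = -34290*1/45445 + (-11/3 + 124/(-26))*(1/17713) = -6858/9089 + (-11/3 + 124*(-1/26))*(1/17713) = -6858/9089 + (-11/3 - 62/13)*(1/17713) = -6858/9089 - 329/39*1/17713 = -6858/9089 - 329/690807 = -4740544687/6278744823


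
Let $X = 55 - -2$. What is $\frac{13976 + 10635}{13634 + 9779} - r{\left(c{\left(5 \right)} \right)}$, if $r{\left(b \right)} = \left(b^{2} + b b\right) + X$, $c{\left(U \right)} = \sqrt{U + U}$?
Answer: $- \frac{1778190}{23413} \approx -75.949$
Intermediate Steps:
$c{\left(U \right)} = \sqrt{2} \sqrt{U}$ ($c{\left(U \right)} = \sqrt{2 U} = \sqrt{2} \sqrt{U}$)
$X = 57$ ($X = 55 + 2 = 57$)
$r{\left(b \right)} = 57 + 2 b^{2}$ ($r{\left(b \right)} = \left(b^{2} + b b\right) + 57 = \left(b^{2} + b^{2}\right) + 57 = 2 b^{2} + 57 = 57 + 2 b^{2}$)
$\frac{13976 + 10635}{13634 + 9779} - r{\left(c{\left(5 \right)} \right)} = \frac{13976 + 10635}{13634 + 9779} - \left(57 + 2 \left(\sqrt{2} \sqrt{5}\right)^{2}\right) = \frac{24611}{23413} - \left(57 + 2 \left(\sqrt{10}\right)^{2}\right) = 24611 \cdot \frac{1}{23413} - \left(57 + 2 \cdot 10\right) = \frac{24611}{23413} - \left(57 + 20\right) = \frac{24611}{23413} - 77 = - \frac{1778190}{23413}$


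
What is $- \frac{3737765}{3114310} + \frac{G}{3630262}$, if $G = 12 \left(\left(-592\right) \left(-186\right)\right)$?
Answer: $- \frac{945399141179}{1130576124922} \approx -0.83621$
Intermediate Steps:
$G = 1321344$ ($G = 12 \cdot 110112 = 1321344$)
$- \frac{3737765}{3114310} + \frac{G}{3630262} = - \frac{3737765}{3114310} + \frac{1321344}{3630262} = \left(-3737765\right) \frac{1}{3114310} + 1321344 \cdot \frac{1}{3630262} = - \frac{747553}{622862} + \frac{660672}{1815131} = - \frac{945399141179}{1130576124922}$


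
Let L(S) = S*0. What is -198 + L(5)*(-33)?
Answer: -198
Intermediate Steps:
L(S) = 0
-198 + L(5)*(-33) = -198 + 0*(-33) = -198 + 0 = -198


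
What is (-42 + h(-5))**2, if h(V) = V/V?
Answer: 1681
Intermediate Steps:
h(V) = 1
(-42 + h(-5))**2 = (-42 + 1)**2 = (-41)**2 = 1681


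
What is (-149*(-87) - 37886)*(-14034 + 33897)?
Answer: -495045549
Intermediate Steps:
(-149*(-87) - 37886)*(-14034 + 33897) = (12963 - 37886)*19863 = -24923*19863 = -495045549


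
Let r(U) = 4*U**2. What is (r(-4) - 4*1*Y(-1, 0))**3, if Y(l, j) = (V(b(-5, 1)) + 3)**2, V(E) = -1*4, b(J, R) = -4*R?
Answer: 216000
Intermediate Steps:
V(E) = -4
Y(l, j) = 1 (Y(l, j) = (-4 + 3)**2 = (-1)**2 = 1)
(r(-4) - 4*1*Y(-1, 0))**3 = (4*(-4)**2 - 4*1)**3 = (4*16 - 4)**3 = (64 - 1*4)**3 = (64 - 4)**3 = 60**3 = 216000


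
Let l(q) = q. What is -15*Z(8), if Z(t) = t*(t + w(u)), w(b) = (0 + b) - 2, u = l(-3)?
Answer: -360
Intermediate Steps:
u = -3
w(b) = -2 + b (w(b) = b - 2 = -2 + b)
Z(t) = t*(-5 + t) (Z(t) = t*(t + (-2 - 3)) = t*(t - 5) = t*(-5 + t))
-15*Z(8) = -120*(-5 + 8) = -120*3 = -15*24 = -360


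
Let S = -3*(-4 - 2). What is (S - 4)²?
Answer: 196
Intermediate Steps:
S = 18 (S = -3*(-6) = 18)
(S - 4)² = (18 - 4)² = 14² = 196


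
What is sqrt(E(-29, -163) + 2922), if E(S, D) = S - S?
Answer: sqrt(2922) ≈ 54.056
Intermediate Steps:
E(S, D) = 0
sqrt(E(-29, -163) + 2922) = sqrt(0 + 2922) = sqrt(2922)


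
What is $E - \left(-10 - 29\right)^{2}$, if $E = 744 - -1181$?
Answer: $404$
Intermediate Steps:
$E = 1925$ ($E = 744 + 1181 = 1925$)
$E - \left(-10 - 29\right)^{2} = 1925 - \left(-10 - 29\right)^{2} = 1925 - \left(-39\right)^{2} = 1925 - 1521 = 404$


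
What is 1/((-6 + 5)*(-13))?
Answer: 1/13 ≈ 0.076923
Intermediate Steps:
1/((-6 + 5)*(-13)) = 1/(-1*(-13)) = 1/13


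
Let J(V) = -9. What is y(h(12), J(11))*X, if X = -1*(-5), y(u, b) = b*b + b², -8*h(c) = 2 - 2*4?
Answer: 810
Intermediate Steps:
h(c) = ¾ (h(c) = -(2 - 2*4)/8 = -(2 - 8)/8 = -⅛*(-6) = ¾)
y(u, b) = 2*b² (y(u, b) = b² + b² = 2*b²)
X = 5
y(h(12), J(11))*X = (2*(-9)²)*5 = (2*81)*5 = 162*5 = 810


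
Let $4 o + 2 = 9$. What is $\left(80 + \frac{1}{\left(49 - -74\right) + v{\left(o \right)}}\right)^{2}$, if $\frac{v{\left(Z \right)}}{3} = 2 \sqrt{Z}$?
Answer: $\frac{40361010902}{6305121} - \frac{401801 \sqrt{7}}{12610242} \approx 6401.2$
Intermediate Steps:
$o = \frac{7}{4}$ ($o = - \frac{1}{2} + \frac{1}{4} \cdot 9 = - \frac{1}{2} + \frac{9}{4} = \frac{7}{4} \approx 1.75$)
$v{\left(Z \right)} = 6 \sqrt{Z}$ ($v{\left(Z \right)} = 3 \cdot 2 \sqrt{Z} = 6 \sqrt{Z}$)
$\left(80 + \frac{1}{\left(49 - -74\right) + v{\left(o \right)}}\right)^{2} = \left(80 + \frac{1}{\left(49 - -74\right) + 6 \sqrt{\frac{7}{4}}}\right)^{2} = \left(80 + \frac{1}{\left(49 + 74\right) + 6 \frac{\sqrt{7}}{2}}\right)^{2} = \left(80 + \frac{1}{123 + 3 \sqrt{7}}\right)^{2}$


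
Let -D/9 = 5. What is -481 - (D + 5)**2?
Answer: -2081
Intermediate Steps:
D = -45 (D = -9*5 = -45)
-481 - (D + 5)**2 = -481 - (-45 + 5)**2 = -481 - 1*(-40)**2 = -481 - 1*1600 = -481 - 1600 = -2081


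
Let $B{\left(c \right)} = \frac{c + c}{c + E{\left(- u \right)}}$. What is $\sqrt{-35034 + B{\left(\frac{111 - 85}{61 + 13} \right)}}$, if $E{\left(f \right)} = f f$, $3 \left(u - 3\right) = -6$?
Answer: $\frac{i \sqrt{875837}}{5} \approx 187.17 i$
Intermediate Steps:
$u = 1$ ($u = 3 + \frac{1}{3} \left(-6\right) = 3 - 2 = 1$)
$E{\left(f \right)} = f^{2}$
$B{\left(c \right)} = \frac{2 c}{1 + c}$ ($B{\left(c \right)} = \frac{c + c}{c + \left(\left(-1\right) 1\right)^{2}} = \frac{2 c}{c + \left(-1\right)^{2}} = \frac{2 c}{c + 1} = \frac{2 c}{1 + c}$)
$\sqrt{-35034 + B{\left(\frac{111 - 85}{61 + 13} \right)}} = \sqrt{-35034 + \frac{2 \frac{111 - 85}{61 + 13}}{1 + \frac{111 - 85}{61 + 13}}} = \sqrt{-35034 + \frac{2 \cdot \frac{26}{74}}{1 + \frac{26}{74}}} = \sqrt{-35034 + \frac{2 \cdot 26 \cdot \frac{1}{74}}{1 + 26 \cdot \frac{1}{74}}} = \sqrt{-35034 + 2 \cdot \frac{13}{37} \frac{1}{1 + \frac{13}{37}}} = \sqrt{-35034 + 2 \cdot \frac{13}{37} \frac{1}{\frac{50}{37}}} = \sqrt{-35034 + 2 \cdot \frac{13}{37} \cdot \frac{37}{50}} = \sqrt{-35034 + \frac{13}{25}} = \sqrt{- \frac{875837}{25}} = \frac{i \sqrt{875837}}{5}$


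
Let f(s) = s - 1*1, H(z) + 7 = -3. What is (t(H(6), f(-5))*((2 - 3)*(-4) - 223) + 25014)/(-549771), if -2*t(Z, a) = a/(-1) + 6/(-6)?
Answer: -17041/366514 ≈ -0.046495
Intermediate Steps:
H(z) = -10 (H(z) = -7 - 3 = -10)
f(s) = -1 + s (f(s) = s - 1 = -1 + s)
t(Z, a) = ½ + a/2 (t(Z, a) = -(a/(-1) + 6/(-6))/2 = -(a*(-1) + 6*(-⅙))/2 = -(-a - 1)/2 = -(-1 - a)/2 = ½ + a/2)
(t(H(6), f(-5))*((2 - 3)*(-4) - 223) + 25014)/(-549771) = ((½ + (-1 - 5)/2)*((2 - 3)*(-4) - 223) + 25014)/(-549771) = ((½ + (½)*(-6))*(-1*(-4) - 223) + 25014)*(-1/549771) = ((½ - 3)*(4 - 223) + 25014)*(-1/549771) = (-5/2*(-219) + 25014)*(-1/549771) = (1095/2 + 25014)*(-1/549771) = (51123/2)*(-1/549771) = -17041/366514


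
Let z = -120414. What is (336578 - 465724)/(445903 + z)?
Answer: -129146/325489 ≈ -0.39678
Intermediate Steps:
(336578 - 465724)/(445903 + z) = (336578 - 465724)/(445903 - 120414) = -129146/325489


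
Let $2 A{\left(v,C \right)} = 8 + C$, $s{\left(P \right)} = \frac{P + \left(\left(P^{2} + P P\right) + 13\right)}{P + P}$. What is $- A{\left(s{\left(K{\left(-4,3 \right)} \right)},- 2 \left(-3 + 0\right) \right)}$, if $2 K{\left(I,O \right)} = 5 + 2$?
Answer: $-7$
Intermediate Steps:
$K{\left(I,O \right)} = \frac{7}{2}$ ($K{\left(I,O \right)} = \frac{5 + 2}{2} = \frac{1}{2} \cdot 7 = \frac{7}{2}$)
$s{\left(P \right)} = \frac{13 + P + 2 P^{2}}{2 P}$ ($s{\left(P \right)} = \frac{P + \left(\left(P^{2} + P^{2}\right) + 13\right)}{2 P} = \left(P + \left(2 P^{2} + 13\right)\right) \frac{1}{2 P} = \left(P + \left(13 + 2 P^{2}\right)\right) \frac{1}{2 P} = \left(13 + P + 2 P^{2}\right) \frac{1}{2 P} = \frac{13 + P + 2 P^{2}}{2 P}$)
$A{\left(v,C \right)} = 4 + \frac{C}{2}$ ($A{\left(v,C \right)} = \frac{8 + C}{2} = 4 + \frac{C}{2}$)
$- A{\left(s{\left(K{\left(-4,3 \right)} \right)},- 2 \left(-3 + 0\right) \right)} = - (4 + \frac{\left(-2\right) \left(-3 + 0\right)}{2}) = - (4 + \frac{\left(-2\right) \left(-3\right)}{2}) = - (4 + \frac{1}{2} \cdot 6) = - (4 + 3) = \left(-1\right) 7 = -7$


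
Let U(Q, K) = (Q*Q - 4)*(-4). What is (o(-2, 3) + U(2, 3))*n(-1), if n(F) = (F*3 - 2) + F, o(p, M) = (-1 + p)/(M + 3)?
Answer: 3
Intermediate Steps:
o(p, M) = (-1 + p)/(3 + M)
U(Q, K) = 16 - 4*Q**2 (U(Q, K) = (Q**2 - 4)*(-4) = (-4 + Q**2)*(-4) = 16 - 4*Q**2)
n(F) = -2 + 4*F (n(F) = (3*F - 2) + F = (-2 + 3*F) + F = -2 + 4*F)
(o(-2, 3) + U(2, 3))*n(-1) = ((-1 - 2)/(3 + 3) + (16 - 4*2**2))*(-2 + 4*(-1)) = (-3/6 + (16 - 4*4))*(-2 - 4) = ((1/6)*(-3) + (16 - 16))*(-6) = (-1/2 + 0)*(-6) = -1/2*(-6) = 3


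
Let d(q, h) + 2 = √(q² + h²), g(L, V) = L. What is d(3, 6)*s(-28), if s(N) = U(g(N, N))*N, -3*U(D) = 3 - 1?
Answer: -112/3 + 56*√5 ≈ 87.886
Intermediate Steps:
U(D) = -⅔ (U(D) = -(3 - 1)/3 = -⅓*2 = -⅔)
d(q, h) = -2 + √(h² + q²) (d(q, h) = -2 + √(q² + h²) = -2 + √(h² + q²))
s(N) = -2*N/3
d(3, 6)*s(-28) = (-2 + √(6² + 3²))*(-⅔*(-28)) = (-2 + √(36 + 9))*(56/3) = (-2 + √45)*(56/3) = (-2 + 3*√5)*(56/3) = -112/3 + 56*√5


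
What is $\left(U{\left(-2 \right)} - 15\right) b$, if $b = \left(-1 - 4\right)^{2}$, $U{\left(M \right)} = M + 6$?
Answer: $-275$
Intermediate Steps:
$U{\left(M \right)} = 6 + M$
$b = 25$ ($b = \left(-5\right)^{2} = 25$)
$\left(U{\left(-2 \right)} - 15\right) b = \left(\left(6 - 2\right) - 15\right) 25 = \left(4 - 15\right) 25 = \left(-11\right) 25 = -275$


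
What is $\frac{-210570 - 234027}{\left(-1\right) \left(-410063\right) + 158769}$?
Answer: $- \frac{444597}{568832} \approx -0.7816$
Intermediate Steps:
$\frac{-210570 - 234027}{\left(-1\right) \left(-410063\right) + 158769} = - \frac{444597}{410063 + 158769} = - \frac{444597}{568832}$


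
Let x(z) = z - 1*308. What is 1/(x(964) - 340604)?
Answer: -1/339948 ≈ -2.9416e-6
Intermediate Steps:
x(z) = -308 + z (x(z) = z - 308 = -308 + z)
1/(x(964) - 340604) = 1/((-308 + 964) - 340604) = 1/(656 - 340604) = 1/(-339948) = -1/339948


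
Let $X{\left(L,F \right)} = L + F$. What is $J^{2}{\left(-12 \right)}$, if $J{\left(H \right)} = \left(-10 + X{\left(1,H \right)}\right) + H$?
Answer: $1089$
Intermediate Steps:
$X{\left(L,F \right)} = F + L$
$J{\left(H \right)} = -9 + 2 H$ ($J{\left(H \right)} = \left(-10 + \left(H + 1\right)\right) + H = \left(-10 + \left(1 + H\right)\right) + H = \left(-9 + H\right) + H = -9 + 2 H$)
$J^{2}{\left(-12 \right)} = \left(-9 + 2 \left(-12\right)\right)^{2} = \left(-9 - 24\right)^{2} = \left(-33\right)^{2} = 1089$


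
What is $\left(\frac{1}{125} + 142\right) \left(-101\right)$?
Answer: $- \frac{1792851}{125} \approx -14343.0$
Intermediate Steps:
$\left(\frac{1}{125} + 142\right) \left(-101\right) = \frac{17751}{125} \left(-101\right) = - \frac{1792851}{125}$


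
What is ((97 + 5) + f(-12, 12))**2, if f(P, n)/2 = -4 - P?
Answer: 13924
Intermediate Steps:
f(P, n) = -8 - 2*P (f(P, n) = 2*(-4 - P) = -8 - 2*P)
((97 + 5) + f(-12, 12))**2 = ((97 + 5) + (-8 - 2*(-12)))**2 = (102 + (-8 + 24))**2 = (102 + 16)**2 = 118**2 = 13924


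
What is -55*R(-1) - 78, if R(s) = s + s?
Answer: 32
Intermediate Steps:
R(s) = 2*s
-55*R(-1) - 78 = -110*(-1) - 78 = -55*(-2) - 78 = 110 - 78 = 32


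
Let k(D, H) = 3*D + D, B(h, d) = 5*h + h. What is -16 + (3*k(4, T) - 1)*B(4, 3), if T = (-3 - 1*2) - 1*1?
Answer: 1112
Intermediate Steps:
B(h, d) = 6*h
T = -6 (T = (-3 - 2) - 1 = -5 - 1 = -6)
k(D, H) = 4*D
-16 + (3*k(4, T) - 1)*B(4, 3) = -16 + (3*(4*4) - 1)*(6*4) = -16 + (3*16 - 1)*24 = -16 + (48 - 1)*24 = -16 + 47*24 = -16 + 1128 = 1112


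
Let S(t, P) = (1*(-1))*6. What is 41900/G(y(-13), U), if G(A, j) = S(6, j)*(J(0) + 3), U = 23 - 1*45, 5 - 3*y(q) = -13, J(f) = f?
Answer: -20950/9 ≈ -2327.8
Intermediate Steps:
S(t, P) = -6 (S(t, P) = -1*6 = -6)
y(q) = 6 (y(q) = 5/3 - ⅓*(-13) = 5/3 + 13/3 = 6)
U = -22 (U = 23 - 45 = -22)
G(A, j) = -18 (G(A, j) = -6*(0 + 3) = -6*3 = -18)
41900/G(y(-13), U) = 41900/(-18) = 41900*(-1/18) = -20950/9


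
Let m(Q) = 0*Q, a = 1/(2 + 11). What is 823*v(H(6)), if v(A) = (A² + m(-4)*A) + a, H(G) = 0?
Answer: 823/13 ≈ 63.308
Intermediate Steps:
a = 1/13 ≈ 0.076923
m(Q) = 0
v(A) = 1/13 + A² (v(A) = (A² + 0*A) + 1/13 = (A² + 0) + 1/13 = A² + 1/13 = 1/13 + A²)
823*v(H(6)) = 823*(1/13 + 0²) = 823*(1/13 + 0) = 823*(1/13) = 823/13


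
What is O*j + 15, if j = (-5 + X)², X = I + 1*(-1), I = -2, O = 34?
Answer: 2191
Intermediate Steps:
X = -3 (X = -2 + 1*(-1) = -2 - 1 = -3)
j = 64 (j = (-5 - 3)² = (-8)² = 64)
O*j + 15 = 34*64 + 15 = 2176 + 15 = 2191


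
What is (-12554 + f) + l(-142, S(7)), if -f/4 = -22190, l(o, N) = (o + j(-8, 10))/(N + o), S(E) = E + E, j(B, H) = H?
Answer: 2438625/32 ≈ 76207.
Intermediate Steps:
S(E) = 2*E
l(o, N) = (10 + o)/(N + o) (l(o, N) = (o + 10)/(N + o) = (10 + o)/(N + o))
f = 88760 (f = -4*(-22190) = 88760)
(-12554 + f) + l(-142, S(7)) = (-12554 + 88760) + (10 - 142)/(2*7 - 142) = 76206 - 132/(14 - 142) = 76206 - 132/(-128) = 76206 - 1/128*(-132) = 76206 + 33/32 = 2438625/32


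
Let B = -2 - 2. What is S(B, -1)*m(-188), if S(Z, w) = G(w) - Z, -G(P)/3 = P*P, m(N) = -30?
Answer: -30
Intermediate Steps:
B = -4
G(P) = -3*P**2 (G(P) = -3*P*P = -3*P**2)
S(Z, w) = -Z - 3*w**2 (S(Z, w) = -3*w**2 - Z = -Z - 3*w**2)
S(B, -1)*m(-188) = (-1*(-4) - 3*(-1)**2)*(-30) = (4 - 3*1)*(-30) = (4 - 3)*(-30) = 1*(-30) = -30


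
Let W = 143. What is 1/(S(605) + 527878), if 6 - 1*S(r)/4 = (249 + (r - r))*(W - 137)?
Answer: 1/521926 ≈ 1.9160e-6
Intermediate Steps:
S(r) = -5952 (S(r) = 24 - 4*(249 + (r - r))*(143 - 137) = 24 - 4*(249 + 0)*6 = 24 - 996*6 = 24 - 4*1494 = 24 - 5976 = -5952)
1/(S(605) + 527878) = 1/(-5952 + 527878) = 1/521926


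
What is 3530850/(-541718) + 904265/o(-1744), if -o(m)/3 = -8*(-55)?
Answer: -49451734927/71506776 ≈ -691.57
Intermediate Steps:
o(m) = -1320 (o(m) = -(-24)*(-55) = -3*440 = -1320)
3530850/(-541718) + 904265/o(-1744) = 3530850/(-541718) + 904265/(-1320) = 3530850*(-1/541718) + 904265*(-1/1320) = -1765425/270859 - 180853/264 = -49451734927/71506776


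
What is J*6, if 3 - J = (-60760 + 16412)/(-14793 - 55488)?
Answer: 332990/23427 ≈ 14.214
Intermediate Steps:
J = 166495/70281 (J = 3 - (-60760 + 16412)/(-14793 - 55488) = 3 - (-44348)/(-70281) = 3 - (-44348)*(-1)/70281 = 3 - 1*44348/70281 = 3 - 44348/70281 = 166495/70281 ≈ 2.3690)
J*6 = (166495/70281)*6 = 332990/23427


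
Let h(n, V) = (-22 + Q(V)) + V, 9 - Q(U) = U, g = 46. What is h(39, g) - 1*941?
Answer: -954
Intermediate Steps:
Q(U) = 9 - U
h(n, V) = -13 (h(n, V) = (-22 + (9 - V)) + V = (-13 - V) + V = -13)
h(39, g) - 1*941 = -13 - 1*941 = -13 - 941 = -954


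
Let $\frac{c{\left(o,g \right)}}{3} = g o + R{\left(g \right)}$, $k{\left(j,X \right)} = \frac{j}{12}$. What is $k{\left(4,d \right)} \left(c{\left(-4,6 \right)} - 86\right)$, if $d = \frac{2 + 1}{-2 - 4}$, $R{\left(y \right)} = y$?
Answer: $- \frac{140}{3} \approx -46.667$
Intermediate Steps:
$d = - \frac{1}{2}$ ($d = \frac{3}{-6} = 3 \left(- \frac{1}{6}\right) = - \frac{1}{2} \approx -0.5$)
$k{\left(j,X \right)} = \frac{j}{12}$ ($k{\left(j,X \right)} = j \frac{1}{12} = \frac{j}{12}$)
$c{\left(o,g \right)} = 3 g + 3 g o$ ($c{\left(o,g \right)} = 3 \left(g o + g\right) = 3 \left(g + g o\right) = 3 g + 3 g o$)
$k{\left(4,d \right)} \left(c{\left(-4,6 \right)} - 86\right) = \frac{1}{12} \cdot 4 \left(3 \cdot 6 \left(1 - 4\right) - 86\right) = \frac{3 \cdot 6 \left(-3\right) - 86}{3} = \frac{-54 - 86}{3} = \frac{1}{3} \left(-140\right) = - \frac{140}{3}$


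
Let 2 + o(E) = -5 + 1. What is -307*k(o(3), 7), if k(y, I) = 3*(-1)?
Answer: 921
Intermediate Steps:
o(E) = -6 (o(E) = -2 + (-5 + 1) = -2 - 4 = -6)
k(y, I) = -3
-307*k(o(3), 7) = -307*(-3) = 921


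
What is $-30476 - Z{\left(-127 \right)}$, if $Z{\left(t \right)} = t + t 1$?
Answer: $-30222$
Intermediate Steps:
$Z{\left(t \right)} = 2 t$ ($Z{\left(t \right)} = t + t = 2 t$)
$-30476 - Z{\left(-127 \right)} = -30476 - 2 \left(-127\right) = -30476 - -254 = -30476 + 254 = -30222$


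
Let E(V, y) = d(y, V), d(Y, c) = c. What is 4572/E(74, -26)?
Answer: 2286/37 ≈ 61.784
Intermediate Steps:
E(V, y) = V
4572/E(74, -26) = 4572/74 = 4572*(1/74) = 2286/37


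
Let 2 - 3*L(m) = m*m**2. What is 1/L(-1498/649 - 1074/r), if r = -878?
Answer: 23127444696750031/25263250565160697 ≈ 0.91546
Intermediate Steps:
L(m) = 2/3 - m**3/3 (L(m) = 2/3 - m*m**2/3 = 2/3 - m**3/3)
1/L(-1498/649 - 1074/r) = 1/(2/3 - (-1498/649 - 1074/(-878))**3/3) = 1/(2/3 - (-1498*1/649 - 1074*(-1/878))**3/3) = 1/(2/3 - (-1498/649 + 537/439)**3/3) = 1/(2/3 - (-309109/284911)**3/3) = 1/(2/3 - 1/3*(-29534862301982029/23127444696750031)) = 1/(2/3 + 29534862301982029/69382334090250093) = 1/(25263250565160697/23127444696750031) = 23127444696750031/25263250565160697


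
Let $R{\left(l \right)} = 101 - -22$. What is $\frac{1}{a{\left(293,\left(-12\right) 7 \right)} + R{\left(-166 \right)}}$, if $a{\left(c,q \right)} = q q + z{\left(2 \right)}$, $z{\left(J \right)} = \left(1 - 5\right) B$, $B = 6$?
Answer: $\frac{1}{7155} \approx 0.00013976$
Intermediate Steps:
$z{\left(J \right)} = -24$ ($z{\left(J \right)} = \left(1 - 5\right) 6 = \left(-4\right) 6 = -24$)
$R{\left(l \right)} = 123$ ($R{\left(l \right)} = 101 + 22 = 123$)
$a{\left(c,q \right)} = -24 + q^{2}$ ($a{\left(c,q \right)} = q q - 24 = q^{2} - 24 = -24 + q^{2}$)
$\frac{1}{a{\left(293,\left(-12\right) 7 \right)} + R{\left(-166 \right)}} = \frac{1}{\left(-24 + \left(\left(-12\right) 7\right)^{2}\right) + 123} = \frac{1}{\left(-24 + \left(-84\right)^{2}\right) + 123} = \frac{1}{\left(-24 + 7056\right) + 123} = \frac{1}{7032 + 123} = \frac{1}{7155}$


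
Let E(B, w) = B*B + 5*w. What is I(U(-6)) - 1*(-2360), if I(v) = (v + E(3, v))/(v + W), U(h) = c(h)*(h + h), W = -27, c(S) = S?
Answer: 11849/5 ≈ 2369.8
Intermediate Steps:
E(B, w) = B**2 + 5*w
U(h) = 2*h**2 (U(h) = h*(h + h) = h*(2*h) = 2*h**2)
I(v) = (9 + 6*v)/(-27 + v) (I(v) = (v + (3**2 + 5*v))/(v - 27) = (v + (9 + 5*v))/(-27 + v) = (9 + 6*v)/(-27 + v))
I(U(-6)) - 1*(-2360) = 3*(3 + 2*(2*(-6)**2))/(-27 + 2*(-6)**2) - 1*(-2360) = 3*(3 + 2*(2*36))/(-27 + 2*36) + 2360 = 3*(3 + 2*72)/(-27 + 72) + 2360 = 3*(3 + 144)/45 + 2360 = 3*(1/45)*147 + 2360 = 49/5 + 2360 = 11849/5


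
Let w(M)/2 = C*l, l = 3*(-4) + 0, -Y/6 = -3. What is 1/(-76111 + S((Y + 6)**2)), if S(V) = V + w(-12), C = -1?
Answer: -1/75511 ≈ -1.3243e-5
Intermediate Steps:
Y = 18 (Y = -6*(-3) = 18)
l = -12 (l = -12 + 0 = -12)
w(M) = 24 (w(M) = 2*(-1*(-12)) = 2*12 = 24)
S(V) = 24 + V (S(V) = V + 24 = 24 + V)
1/(-76111 + S((Y + 6)**2)) = 1/(-76111 + (24 + (18 + 6)**2)) = 1/(-76111 + (24 + 24**2)) = 1/(-76111 + (24 + 576)) = 1/(-76111 + 600) = 1/(-75511) = -1/75511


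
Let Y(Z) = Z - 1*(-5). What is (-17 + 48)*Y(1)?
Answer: 186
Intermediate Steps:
Y(Z) = 5 + Z (Y(Z) = Z + 5 = 5 + Z)
(-17 + 48)*Y(1) = (-17 + 48)*(5 + 1) = 31*6 = 186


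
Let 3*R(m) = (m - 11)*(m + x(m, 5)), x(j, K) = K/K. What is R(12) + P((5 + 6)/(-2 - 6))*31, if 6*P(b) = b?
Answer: -133/48 ≈ -2.7708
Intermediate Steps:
P(b) = b/6
x(j, K) = 1
R(m) = (1 + m)*(-11 + m)/3 (R(m) = ((m - 11)*(m + 1))/3 = ((-11 + m)*(1 + m))/3 = ((1 + m)*(-11 + m))/3 = (1 + m)*(-11 + m)/3)
R(12) + P((5 + 6)/(-2 - 6))*31 = (-11/3 - 10/3*12 + (1/3)*12**2) + (((5 + 6)/(-2 - 6))/6)*31 = (-11/3 - 40 + (1/3)*144) + ((11/(-8))/6)*31 = (-11/3 - 40 + 48) + ((11*(-1/8))/6)*31 = 13/3 + ((1/6)*(-11/8))*31 = 13/3 - 11/48*31 = 13/3 - 341/48 = -133/48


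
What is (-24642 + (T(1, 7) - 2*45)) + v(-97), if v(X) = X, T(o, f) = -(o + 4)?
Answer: -24834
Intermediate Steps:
T(o, f) = -4 - o (T(o, f) = -(4 + o) = -4 - o)
(-24642 + (T(1, 7) - 2*45)) + v(-97) = (-24642 + ((-4 - 1*1) - 2*45)) - 97 = (-24642 + ((-4 - 1) - 90)) - 97 = (-24642 + (-5 - 90)) - 97 = (-24642 - 95) - 97 = -24737 - 97 = -24834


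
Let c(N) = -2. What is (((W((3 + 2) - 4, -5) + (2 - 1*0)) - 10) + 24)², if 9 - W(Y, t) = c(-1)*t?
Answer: 225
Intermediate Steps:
W(Y, t) = 9 + 2*t (W(Y, t) = 9 - (-2)*t = 9 + 2*t)
(((W((3 + 2) - 4, -5) + (2 - 1*0)) - 10) + 24)² = ((((9 + 2*(-5)) + (2 - 1*0)) - 10) + 24)² = ((((9 - 10) + (2 + 0)) - 10) + 24)² = (((-1 + 2) - 10) + 24)² = ((1 - 10) + 24)² = (-9 + 24)² = 15² = 225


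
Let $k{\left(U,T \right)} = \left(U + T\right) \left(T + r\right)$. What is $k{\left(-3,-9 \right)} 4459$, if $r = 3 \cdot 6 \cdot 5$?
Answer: $-4334148$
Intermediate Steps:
$r = 90$ ($r = 18 \cdot 5 = 90$)
$k{\left(U,T \right)} = \left(90 + T\right) \left(T + U\right)$ ($k{\left(U,T \right)} = \left(U + T\right) \left(T + 90\right) = \left(T + U\right) \left(90 + T\right) = \left(90 + T\right) \left(T + U\right)$)
$k{\left(-3,-9 \right)} 4459 = \left(\left(-9\right)^{2} + 90 \left(-9\right) + 90 \left(-3\right) - -27\right) 4459 = \left(81 - 810 - 270 + 27\right) 4459 = \left(-972\right) 4459 = -4334148$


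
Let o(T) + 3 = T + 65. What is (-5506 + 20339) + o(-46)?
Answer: 14849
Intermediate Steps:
o(T) = 62 + T (o(T) = -3 + (T + 65) = -3 + (65 + T) = 62 + T)
(-5506 + 20339) + o(-46) = (-5506 + 20339) + (62 - 46) = 14833 + 16 = 14849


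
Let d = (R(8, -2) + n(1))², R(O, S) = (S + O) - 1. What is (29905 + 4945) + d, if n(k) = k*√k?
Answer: 34886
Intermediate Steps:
R(O, S) = -1 + O + S (R(O, S) = (O + S) - 1 = -1 + O + S)
n(k) = k^(3/2)
d = 36 (d = ((-1 + 8 - 2) + 1^(3/2))² = (5 + 1)² = 6² = 36)
(29905 + 4945) + d = (29905 + 4945) + 36 = 34850 + 36 = 34886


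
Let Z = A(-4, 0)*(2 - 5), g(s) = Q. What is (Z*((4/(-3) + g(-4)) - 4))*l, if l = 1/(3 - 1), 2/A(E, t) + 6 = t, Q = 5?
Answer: -⅙ ≈ -0.16667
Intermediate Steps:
A(E, t) = 2/(-6 + t)
g(s) = 5
Z = 1 (Z = (2/(-6 + 0))*(2 - 5) = (2/(-6))*(-3) = (2*(-⅙))*(-3) = -⅓*(-3) = 1)
l = ½ (l = 1/2 = ½ ≈ 0.50000)
(Z*((4/(-3) + g(-4)) - 4))*l = (1*((4/(-3) + 5) - 4))*(½) = (1*((4*(-⅓) + 5) - 4))*(½) = (1*((-4/3 + 5) - 4))*(½) = (1*(11/3 - 4))*(½) = (1*(-⅓))*(½) = -⅓*½ = -⅙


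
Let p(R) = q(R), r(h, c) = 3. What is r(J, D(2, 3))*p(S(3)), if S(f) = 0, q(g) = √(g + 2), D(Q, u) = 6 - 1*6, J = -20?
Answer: 3*√2 ≈ 4.2426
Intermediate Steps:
D(Q, u) = 0 (D(Q, u) = 6 - 6 = 0)
q(g) = √(2 + g)
p(R) = √(2 + R)
r(J, D(2, 3))*p(S(3)) = 3*√(2 + 0) = 3*√2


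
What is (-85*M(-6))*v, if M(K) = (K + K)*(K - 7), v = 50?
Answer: -663000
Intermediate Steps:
M(K) = 2*K*(-7 + K) (M(K) = (2*K)*(-7 + K) = 2*K*(-7 + K))
(-85*M(-6))*v = -170*(-6)*(-7 - 6)*50 = -170*(-6)*(-13)*50 = -85*156*50 = -13260*50 = -663000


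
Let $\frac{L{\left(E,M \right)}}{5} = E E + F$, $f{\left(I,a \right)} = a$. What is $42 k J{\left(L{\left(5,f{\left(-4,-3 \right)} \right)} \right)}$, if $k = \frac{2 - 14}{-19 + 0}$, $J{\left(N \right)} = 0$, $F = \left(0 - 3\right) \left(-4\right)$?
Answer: $0$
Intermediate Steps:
$F = 12$ ($F = \left(-3\right) \left(-4\right) = 12$)
$L{\left(E,M \right)} = 60 + 5 E^{2}$ ($L{\left(E,M \right)} = 5 \left(E E + 12\right) = 5 \left(E^{2} + 12\right) = 5 \left(12 + E^{2}\right) = 60 + 5 E^{2}$)
$k = \frac{12}{19}$ ($k = - \frac{12}{-19} = \left(-12\right) \left(- \frac{1}{19}\right) = \frac{12}{19} \approx 0.63158$)
$42 k J{\left(L{\left(5,f{\left(-4,-3 \right)} \right)} \right)} = 42 \cdot \frac{12}{19} \cdot 0 = \frac{504}{19} \cdot 0 = 0$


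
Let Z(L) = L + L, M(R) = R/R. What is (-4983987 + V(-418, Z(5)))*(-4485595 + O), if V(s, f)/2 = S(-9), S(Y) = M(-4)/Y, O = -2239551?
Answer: 301662375584210/9 ≈ 3.3518e+13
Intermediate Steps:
M(R) = 1
Z(L) = 2*L
S(Y) = 1/Y
V(s, f) = -2/9 (V(s, f) = 2/(-9) = 2*(-1/9) = -2/9)
(-4983987 + V(-418, Z(5)))*(-4485595 + O) = (-4983987 - 2/9)*(-4485595 - 2239551) = -44855885/9*(-6725146) = 301662375584210/9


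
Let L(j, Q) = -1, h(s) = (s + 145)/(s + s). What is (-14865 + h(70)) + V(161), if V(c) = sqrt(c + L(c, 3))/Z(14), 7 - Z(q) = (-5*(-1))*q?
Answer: -416177/28 - 4*sqrt(10)/63 ≈ -14864.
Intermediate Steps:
h(s) = (145 + s)/(2*s) (h(s) = (145 + s)/((2*s)) = (145 + s)*(1/(2*s)) = (145 + s)/(2*s))
Z(q) = 7 - 5*q (Z(q) = 7 - (-5*(-1))*q = 7 - 5*q)
V(c) = -sqrt(-1 + c)/63 (V(c) = sqrt(c - 1)/(7 - 5*14) = sqrt(-1 + c)/(7 - 70) = sqrt(-1 + c)/(-63) = sqrt(-1 + c)*(-1/63) = -sqrt(-1 + c)/63)
(-14865 + h(70)) + V(161) = (-14865 + (1/2)*(145 + 70)/70) - sqrt(-1 + 161)/63 = (-14865 + (1/2)*(1/70)*215) - 4*sqrt(10)/63 = (-14865 + 43/28) - 4*sqrt(10)/63 = -416177/28 - 4*sqrt(10)/63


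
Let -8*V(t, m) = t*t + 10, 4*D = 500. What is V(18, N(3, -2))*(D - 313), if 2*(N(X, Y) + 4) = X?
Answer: 7849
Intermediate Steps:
D = 125 (D = (1/4)*500 = 125)
N(X, Y) = -4 + X/2
V(t, m) = -5/4 - t**2/8 (V(t, m) = -(t*t + 10)/8 = -(t**2 + 10)/8 = -(10 + t**2)/8 = -5/4 - t**2/8)
V(18, N(3, -2))*(D - 313) = (-5/4 - 1/8*18**2)*(125 - 313) = (-5/4 - 1/8*324)*(-188) = (-5/4 - 81/2)*(-188) = -167/4*(-188) = 7849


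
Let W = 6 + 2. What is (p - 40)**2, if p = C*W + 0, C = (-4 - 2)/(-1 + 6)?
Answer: 61504/25 ≈ 2460.2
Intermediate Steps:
C = -6/5 ≈ -1.2000
W = 8
p = -48/5 (p = -6/5*8 + 0 = -48/5 + 0 = -48/5 ≈ -9.6000)
(p - 40)**2 = (-48/5 - 40)**2 = (-248/5)**2 = 61504/25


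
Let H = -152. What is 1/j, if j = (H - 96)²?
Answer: 1/61504 ≈ 1.6259e-5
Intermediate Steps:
j = 61504 (j = (-152 - 96)² = (-248)² = 61504)
1/j = 1/61504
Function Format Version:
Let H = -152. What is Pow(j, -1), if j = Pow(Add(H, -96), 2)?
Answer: Rational(1, 61504) ≈ 1.6259e-5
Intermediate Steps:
j = 61504 (j = Pow(Add(-152, -96), 2) = Pow(-248, 2) = 61504)
Pow(j, -1) = Pow(61504, -1) = Rational(1, 61504)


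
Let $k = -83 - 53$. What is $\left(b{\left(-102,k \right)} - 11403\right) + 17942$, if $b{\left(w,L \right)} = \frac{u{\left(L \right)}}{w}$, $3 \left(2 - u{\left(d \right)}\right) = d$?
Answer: $\frac{1000396}{153} \approx 6538.5$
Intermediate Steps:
$u{\left(d \right)} = 2 - \frac{d}{3}$
$k = -136$
$b{\left(w,L \right)} = \frac{2 - \frac{L}{3}}{w}$
$\left(b{\left(-102,k \right)} - 11403\right) + 17942 = \left(\frac{6 - -136}{3 \left(-102\right)} - 11403\right) + 17942 = \left(\frac{1}{3} \left(- \frac{1}{102}\right) \left(6 + 136\right) - 11403\right) + 17942 = \left(\frac{1}{3} \left(- \frac{1}{102}\right) 142 - 11403\right) + 17942 = \left(- \frac{71}{153} - 11403\right) + 17942 = - \frac{1744730}{153} + 17942 = \frac{1000396}{153}$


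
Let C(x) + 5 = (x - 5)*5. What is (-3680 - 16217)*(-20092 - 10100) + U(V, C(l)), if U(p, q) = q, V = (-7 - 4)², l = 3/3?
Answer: 600730199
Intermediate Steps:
l = 1 (l = 3*(⅓) = 1)
V = 121 (V = (-11)² = 121)
C(x) = -30 + 5*x (C(x) = -5 + (x - 5)*5 = -5 + (-5 + x)*5 = -5 + (-25 + 5*x) = -30 + 5*x)
(-3680 - 16217)*(-20092 - 10100) + U(V, C(l)) = (-3680 - 16217)*(-20092 - 10100) + (-30 + 5*1) = -19897*(-30192) + (-30 + 5) = 600730224 - 25 = 600730199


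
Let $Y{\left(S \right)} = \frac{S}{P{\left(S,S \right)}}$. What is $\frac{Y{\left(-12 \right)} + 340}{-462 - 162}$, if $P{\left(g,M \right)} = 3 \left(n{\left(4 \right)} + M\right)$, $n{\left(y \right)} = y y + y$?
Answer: $- \frac{679}{1248} \approx -0.54407$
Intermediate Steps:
$n{\left(y \right)} = y + y^{2}$ ($n{\left(y \right)} = y^{2} + y = y + y^{2}$)
$P{\left(g,M \right)} = 60 + 3 M$ ($P{\left(g,M \right)} = 3 \left(4 \left(1 + 4\right) + M\right) = 3 \left(4 \cdot 5 + M\right) = 3 \left(20 + M\right) = 60 + 3 M$)
$Y{\left(S \right)} = \frac{S}{60 + 3 S}$
$\frac{Y{\left(-12 \right)} + 340}{-462 - 162} = \frac{\frac{1}{3} \left(-12\right) \frac{1}{20 - 12} + 340}{-462 - 162} = \frac{\frac{1}{3} \left(-12\right) \frac{1}{8} + 340}{-624} = \left(\frac{1}{3} \left(-12\right) \frac{1}{8} + 340\right) \left(- \frac{1}{624}\right) = \left(- \frac{1}{2} + 340\right) \left(- \frac{1}{624}\right) = \frac{679}{2} \left(- \frac{1}{624}\right) = - \frac{679}{1248}$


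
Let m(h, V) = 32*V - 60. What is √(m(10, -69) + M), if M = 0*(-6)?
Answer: 18*I*√7 ≈ 47.624*I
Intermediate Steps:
m(h, V) = -60 + 32*V
M = 0
√(m(10, -69) + M) = √((-60 + 32*(-69)) + 0) = √((-60 - 2208) + 0) = √(-2268 + 0) = √(-2268) = 18*I*√7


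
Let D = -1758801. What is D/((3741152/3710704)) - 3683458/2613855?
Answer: -1066190666742060221/611176803810 ≈ -1.7445e+6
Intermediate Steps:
D/((3741152/3710704)) - 3683458/2613855 = -1758801/(3741152/3710704) - 3683458/2613855 = -1758801/(3741152*(1/3710704)) - 3683458*1/2613855 = -1758801/233822/231919 - 3683458/2613855 = -1758801*231919/233822 - 3683458/2613855 = -407899369119/233822 - 3683458/2613855 = -1066190666742060221/611176803810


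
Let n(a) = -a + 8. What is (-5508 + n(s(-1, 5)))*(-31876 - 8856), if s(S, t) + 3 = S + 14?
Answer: 224433320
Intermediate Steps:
s(S, t) = 11 + S (s(S, t) = -3 + (S + 14) = -3 + (14 + S) = 11 + S)
n(a) = 8 - a
(-5508 + n(s(-1, 5)))*(-31876 - 8856) = (-5508 + (8 - (11 - 1)))*(-31876 - 8856) = (-5508 + (8 - 1*10))*(-40732) = (-5508 + (8 - 10))*(-40732) = (-5508 - 2)*(-40732) = -5510*(-40732) = 224433320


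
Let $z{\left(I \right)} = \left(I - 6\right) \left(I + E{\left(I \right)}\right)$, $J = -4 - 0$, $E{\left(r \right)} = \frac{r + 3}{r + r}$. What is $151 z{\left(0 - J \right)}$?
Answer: $- \frac{5889}{4} \approx -1472.3$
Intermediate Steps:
$E{\left(r \right)} = \frac{3 + r}{2 r}$
$J = -4$ ($J = -4 + 0 = -4$)
$z{\left(I \right)} = \left(-6 + I\right) \left(I + \frac{3 + I}{2 I}\right)$ ($z{\left(I \right)} = \left(I - 6\right) \left(I + \frac{3 + I}{2 I}\right) = \left(-6 + I\right) \left(I + \frac{3 + I}{2 I}\right)$)
$151 z{\left(0 - J \right)} = 151 \left(- \frac{3}{2} + \left(0 - -4\right)^{2} - \frac{9}{0 - -4} - \frac{11 \left(0 - -4\right)}{2}\right) = 151 \left(- \frac{3}{2} + \left(0 + 4\right)^{2} - \frac{9}{0 + 4} - \frac{11 \left(0 + 4\right)}{2}\right) = 151 \left(- \frac{3}{2} + 4^{2} - \frac{9}{4} - 22\right) = 151 \left(- \frac{3}{2} + 16 - \frac{9}{4} - 22\right) = 151 \left(- \frac{39}{4}\right) = - \frac{5889}{4}$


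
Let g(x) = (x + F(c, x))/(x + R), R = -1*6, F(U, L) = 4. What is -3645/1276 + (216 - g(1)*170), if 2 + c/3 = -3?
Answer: 488891/1276 ≈ 383.14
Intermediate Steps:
c = -15 (c = -6 + 3*(-3) = -6 - 9 = -15)
R = -6
g(x) = (4 + x)/(-6 + x) (g(x) = (x + 4)/(x - 6) = (4 + x)/(-6 + x))
-3645/1276 + (216 - g(1)*170) = -3645/1276 + (216 - (4 + 1)/(-6 + 1)*170) = -3645*1/1276 + (216 - 5/(-5)*170) = -3645/1276 + (216 - (-⅕*5)*170) = -3645/1276 + (216 - (-1)*170) = -3645/1276 + (216 - 1*(-170)) = -3645/1276 + (216 + 170) = -3645/1276 + 386 = 488891/1276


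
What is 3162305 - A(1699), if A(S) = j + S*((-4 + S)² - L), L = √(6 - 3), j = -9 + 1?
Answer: -4878107162 + 1699*√3 ≈ -4.8781e+9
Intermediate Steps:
j = -8
L = √3 ≈ 1.7320
A(S) = -8 + S*((-4 + S)² - √3)
3162305 - A(1699) = 3162305 - (-8 + 1699*(-4 + 1699)² - 1*1699*√3) = 3162305 - (-8 + 1699*1695² - 1699*√3) = 3162305 - (-8 + 1699*2873025 - 1699*√3) = 3162305 - (-8 + 4881269475 - 1699*√3) = 3162305 - (4881269467 - 1699*√3) = 3162305 + (-4881269467 + 1699*√3) = -4878107162 + 1699*√3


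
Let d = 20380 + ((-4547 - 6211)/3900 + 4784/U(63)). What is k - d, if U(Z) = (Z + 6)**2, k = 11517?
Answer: -1192280699/134550 ≈ -8861.3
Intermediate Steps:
U(Z) = (6 + Z)**2
d = 2741893049/134550 (d = 20380 + ((-4547 - 6211)/3900 + 4784/((6 + 63)**2)) = 20380 + (-10758*1/3900 + 4784/(69**2)) = 20380 + (-1793/650 + 4784/4761) = 20380 + (-1793/650 + 4784*(1/4761)) = 20380 + (-1793/650 + 208/207) = 20380 - 235951/134550 = 2741893049/134550 ≈ 20378.)
k - d = 11517 - 1*2741893049/134550 = 11517 - 2741893049/134550 = -1192280699/134550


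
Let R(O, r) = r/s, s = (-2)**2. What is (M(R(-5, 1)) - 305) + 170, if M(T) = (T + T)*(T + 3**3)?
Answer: -971/8 ≈ -121.38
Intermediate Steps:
s = 4
R(O, r) = r/4
M(T) = 2*T*(27 + T) (M(T) = (2*T)*(T + 27) = (2*T)*(27 + T) = 2*T*(27 + T))
(M(R(-5, 1)) - 305) + 170 = (2*((1/4)*1)*(27 + (1/4)*1) - 305) + 170 = (2*(1/4)*(27 + 1/4) - 305) + 170 = (2*(1/4)*(109/4) - 305) + 170 = (109/8 - 305) + 170 = -2331/8 + 170 = -971/8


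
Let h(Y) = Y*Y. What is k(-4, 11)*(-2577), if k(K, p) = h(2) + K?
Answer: 0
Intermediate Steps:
h(Y) = Y²
k(K, p) = 4 + K (k(K, p) = 2² + K = 4 + K)
k(-4, 11)*(-2577) = (4 - 4)*(-2577) = 0*(-2577) = 0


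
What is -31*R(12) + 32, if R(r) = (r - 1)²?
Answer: -3719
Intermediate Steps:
R(r) = (-1 + r)²
-31*R(12) + 32 = -31*(-1 + 12)² + 32 = -31*11² + 32 = -31*121 + 32 = -3751 + 32 = -3719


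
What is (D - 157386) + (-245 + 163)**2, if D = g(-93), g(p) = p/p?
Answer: -150661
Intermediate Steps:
g(p) = 1
D = 1
(D - 157386) + (-245 + 163)**2 = (1 - 157386) + (-245 + 163)**2 = -157385 + (-82)**2 = -157385 + 6724 = -150661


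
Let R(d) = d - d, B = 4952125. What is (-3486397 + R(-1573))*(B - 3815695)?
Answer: -3962046142710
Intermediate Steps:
R(d) = 0
(-3486397 + R(-1573))*(B - 3815695) = (-3486397 + 0)*(4952125 - 3815695) = -3486397*1136430 = -3962046142710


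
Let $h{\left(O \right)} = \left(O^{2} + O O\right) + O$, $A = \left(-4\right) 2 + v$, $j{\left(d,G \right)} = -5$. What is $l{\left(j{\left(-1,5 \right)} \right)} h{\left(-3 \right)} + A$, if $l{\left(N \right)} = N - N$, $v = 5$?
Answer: $-3$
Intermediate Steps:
$A = -3$ ($A = \left(-4\right) 2 + 5 = -8 + 5 = -3$)
$h{\left(O \right)} = O + 2 O^{2}$ ($h{\left(O \right)} = \left(O^{2} + O^{2}\right) + O = 2 O^{2} + O = O + 2 O^{2}$)
$l{\left(N \right)} = 0$
$l{\left(j{\left(-1,5 \right)} \right)} h{\left(-3 \right)} + A = 0 \left(- 3 \left(1 + 2 \left(-3\right)\right)\right) - 3 = 0 \left(- 3 \left(1 - 6\right)\right) - 3 = 0 \left(\left(-3\right) \left(-5\right)\right) - 3 = 0 \cdot 15 - 3 = 0 - 3 = -3$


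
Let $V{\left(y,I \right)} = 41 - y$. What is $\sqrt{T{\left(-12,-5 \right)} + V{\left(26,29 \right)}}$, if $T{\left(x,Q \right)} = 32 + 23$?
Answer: $\sqrt{70} \approx 8.3666$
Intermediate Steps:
$T{\left(x,Q \right)} = 55$
$\sqrt{T{\left(-12,-5 \right)} + V{\left(26,29 \right)}} = \sqrt{55 + \left(41 - 26\right)} = \sqrt{55 + 15} = \sqrt{70}$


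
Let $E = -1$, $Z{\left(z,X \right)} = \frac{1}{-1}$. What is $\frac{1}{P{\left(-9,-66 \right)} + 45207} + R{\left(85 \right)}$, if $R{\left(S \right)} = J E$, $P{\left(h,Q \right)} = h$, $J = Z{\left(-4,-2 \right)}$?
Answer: $\frac{45199}{45198} \approx 1.0$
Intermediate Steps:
$Z{\left(z,X \right)} = -1$
$J = -1$
$R{\left(S \right)} = 1$ ($R{\left(S \right)} = \left(-1\right) \left(-1\right) = 1$)
$\frac{1}{P{\left(-9,-66 \right)} + 45207} + R{\left(85 \right)} = \frac{1}{-9 + 45207} + 1 = \frac{1}{45198} + 1 = \frac{45199}{45198}$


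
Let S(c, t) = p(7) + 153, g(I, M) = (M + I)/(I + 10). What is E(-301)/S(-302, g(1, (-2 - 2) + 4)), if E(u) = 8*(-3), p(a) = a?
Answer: -3/20 ≈ -0.15000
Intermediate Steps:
E(u) = -24
g(I, M) = (I + M)/(10 + I)
S(c, t) = 160 (S(c, t) = 7 + 153 = 160)
E(-301)/S(-302, g(1, (-2 - 2) + 4)) = -24/160 = -24*1/160 = -3/20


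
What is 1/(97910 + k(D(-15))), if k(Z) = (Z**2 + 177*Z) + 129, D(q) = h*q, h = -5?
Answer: 1/116939 ≈ 8.5515e-6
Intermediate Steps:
D(q) = -5*q
k(Z) = 129 + Z**2 + 177*Z
1/(97910 + k(D(-15))) = 1/(97910 + (129 + (-5*(-15))**2 + 177*(-5*(-15)))) = 1/(97910 + (129 + 75**2 + 177*75)) = 1/(97910 + (129 + 5625 + 13275)) = 1/(97910 + 19029) = 1/116939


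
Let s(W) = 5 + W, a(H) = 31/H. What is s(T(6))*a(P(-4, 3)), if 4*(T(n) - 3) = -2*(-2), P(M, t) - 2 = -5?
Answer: -93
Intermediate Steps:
P(M, t) = -3 (P(M, t) = 2 - 5 = -3)
T(n) = 4 (T(n) = 3 + (-2*(-2))/4 = 3 + (¼)*4 = 3 + 1 = 4)
s(T(6))*a(P(-4, 3)) = (5 + 4)*(31/(-3)) = 9*(31*(-⅓)) = 9*(-31/3) = -93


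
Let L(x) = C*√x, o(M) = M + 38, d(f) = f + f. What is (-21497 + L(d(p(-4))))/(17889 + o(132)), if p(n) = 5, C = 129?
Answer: -21497/18059 + 129*√10/18059 ≈ -1.1678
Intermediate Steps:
d(f) = 2*f
o(M) = 38 + M
L(x) = 129*√x
(-21497 + L(d(p(-4))))/(17889 + o(132)) = (-21497 + 129*√(2*5))/(17889 + (38 + 132)) = (-21497 + 129*√10)/(17889 + 170) = (-21497 + 129*√10)/18059 = (-21497 + 129*√10)*(1/18059) = -21497/18059 + 129*√10/18059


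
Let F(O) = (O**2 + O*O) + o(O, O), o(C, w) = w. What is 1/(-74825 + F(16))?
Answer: -1/74297 ≈ -1.3459e-5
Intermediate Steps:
F(O) = O + 2*O**2 (F(O) = (O**2 + O*O) + O = (O**2 + O**2) + O = 2*O**2 + O = O + 2*O**2)
1/(-74825 + F(16)) = 1/(-74825 + 16*(1 + 2*16)) = 1/(-74825 + 16*(1 + 32)) = 1/(-74825 + 16*33) = 1/(-74825 + 528) = 1/(-74297) = -1/74297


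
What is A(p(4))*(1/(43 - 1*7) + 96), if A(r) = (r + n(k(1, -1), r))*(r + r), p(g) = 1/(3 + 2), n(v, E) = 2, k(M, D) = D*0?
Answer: 38027/450 ≈ 84.504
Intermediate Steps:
k(M, D) = 0
p(g) = ⅕ (p(g) = 1/5 = ⅕)
A(r) = 2*r*(2 + r) (A(r) = (r + 2)*(r + r) = (2 + r)*(2*r) = 2*r*(2 + r))
A(p(4))*(1/(43 - 1*7) + 96) = (2*(⅕)*(2 + ⅕))*(1/(43 - 1*7) + 96) = (2*(⅕)*(11/5))*(1/(43 - 7) + 96) = 22*(1/36 + 96)/25 = (22/25)*(3457/36) = 38027/450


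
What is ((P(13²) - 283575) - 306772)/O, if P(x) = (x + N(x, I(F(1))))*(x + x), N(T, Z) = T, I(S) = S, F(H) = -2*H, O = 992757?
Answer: -158701/330919 ≈ -0.47958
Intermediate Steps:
P(x) = 4*x² (P(x) = (x + x)*(x + x) = (2*x)*(2*x) = 4*x²)
((P(13²) - 283575) - 306772)/O = ((4*(13²)² - 283575) - 306772)/992757 = ((4*169² - 283575) - 306772)*(1/992757) = ((4*28561 - 283575) - 306772)*(1/992757) = ((114244 - 283575) - 306772)*(1/992757) = (-169331 - 306772)*(1/992757) = -476103*1/992757 = -158701/330919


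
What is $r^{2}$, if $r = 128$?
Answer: $16384$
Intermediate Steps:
$r^{2} = 128^{2} = 16384$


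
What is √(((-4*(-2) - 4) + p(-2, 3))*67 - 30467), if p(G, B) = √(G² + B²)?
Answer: √(-30199 + 67*√13) ≈ 173.08*I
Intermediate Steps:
p(G, B) = √(B² + G²)
√(((-4*(-2) - 4) + p(-2, 3))*67 - 30467) = √(((-4*(-2) - 4) + √(3² + (-2)²))*67 - 30467) = √(((8 - 4) + √(9 + 4))*67 - 30467) = √((4 + √13)*67 - 30467) = √((268 + 67*√13) - 30467) = √(-30199 + 67*√13)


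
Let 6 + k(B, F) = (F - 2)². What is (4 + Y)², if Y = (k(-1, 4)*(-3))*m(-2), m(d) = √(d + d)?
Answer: -128 + 96*I ≈ -128.0 + 96.0*I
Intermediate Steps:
m(d) = √2*√d (m(d) = √(2*d) = √2*√d)
k(B, F) = -6 + (-2 + F)² (k(B, F) = -6 + (F - 2)² = -6 + (-2 + F)²)
Y = 12*I (Y = ((-6 + (-2 + 4)²)*(-3))*(√2*√(-2)) = ((-6 + 2²)*(-3))*(√2*(I*√2)) = ((-6 + 4)*(-3))*(2*I) = (-2*(-3))*(2*I) = 6*(2*I) = 12*I ≈ 12.0*I)
(4 + Y)² = (4 + 12*I)²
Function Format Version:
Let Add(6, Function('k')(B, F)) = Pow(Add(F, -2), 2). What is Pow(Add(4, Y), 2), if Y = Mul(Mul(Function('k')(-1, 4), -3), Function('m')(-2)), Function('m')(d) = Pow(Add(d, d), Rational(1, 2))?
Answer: Add(-128, Mul(96, I)) ≈ Add(-128.00, Mul(96.000, I))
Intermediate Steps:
Function('m')(d) = Mul(Pow(2, Rational(1, 2)), Pow(d, Rational(1, 2))) (Function('m')(d) = Pow(Mul(2, d), Rational(1, 2)) = Mul(Pow(2, Rational(1, 2)), Pow(d, Rational(1, 2))))
Function('k')(B, F) = Add(-6, Pow(Add(-2, F), 2)) (Function('k')(B, F) = Add(-6, Pow(Add(F, -2), 2)) = Add(-6, Pow(Add(-2, F), 2)))
Y = Mul(12, I) (Y = Mul(Mul(Add(-6, Pow(Add(-2, 4), 2)), -3), Mul(Pow(2, Rational(1, 2)), Pow(-2, Rational(1, 2)))) = Mul(Mul(Add(-6, Pow(2, 2)), -3), Mul(Pow(2, Rational(1, 2)), Mul(I, Pow(2, Rational(1, 2))))) = Mul(Mul(Add(-6, 4), -3), Mul(2, I)) = Mul(Mul(-2, -3), Mul(2, I)) = Mul(6, Mul(2, I)) = Mul(12, I) ≈ Mul(12.000, I))
Pow(Add(4, Y), 2) = Pow(Add(4, Mul(12, I)), 2)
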